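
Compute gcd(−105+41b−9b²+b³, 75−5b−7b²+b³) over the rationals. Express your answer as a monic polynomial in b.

By polynomial division,
  b³−9b²+41b−105 = (b³−7b²−5b+75) + (−2b²+46b−180)
  b³−7b²−5b+75 = (−(1/2)b−8)(−2b²+46b−180) + (273b−1365)
  −2b²+46b−180 = (−(2/273)b+12/91)(273b−1365) + (0)
Last nonzero remainder: 273b−1365. Dividing through by 273 gives the monic gcd b−5.

−5+b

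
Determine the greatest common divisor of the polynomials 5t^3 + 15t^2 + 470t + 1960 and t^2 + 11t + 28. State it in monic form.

Apply the Euclidean algorithm:
  5t^3 + 15t^2 + 470t + 1960 = (5t - 40)(t^2 + 11t + 28) + (770t + 3080)
  t^2 + 11t + 28 = ((1/770)t + 1/110)(770t + 3080) + (0)
Last nonzero remainder: 770t + 3080. Dividing through by 770 gives the monic gcd t + 4.

t + 4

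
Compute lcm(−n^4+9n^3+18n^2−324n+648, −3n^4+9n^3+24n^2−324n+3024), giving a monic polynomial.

Apply the Euclidean algorithm:
  −n^4+9n^3+18n^2−324n+648 = (1/3)(−3n^4+9n^3+24n^2−324n+3024) + (6n^3+10n^2−216n−360)
  −3n^4+9n^3+24n^2−324n+3024 = (−(1/2)n+7/3)(6n^3+10n^2−216n−360) + (−(322/3)n^2+3864)
  6n^3+10n^2−216n−360 = (−(9/161)n−15/161)(−(322/3)n^2+3864) + (0)
Last nonzero remainder: −(322/3)n^2+3864. Dividing through by −322/3 gives the monic gcd n^2−36.
Then lcm(f, g) = f·g / gcd(f, g); expanding and making the result monic gives the answer.

n^6−12n^5+37n^4+126n^3−2124n^2+11016n−18144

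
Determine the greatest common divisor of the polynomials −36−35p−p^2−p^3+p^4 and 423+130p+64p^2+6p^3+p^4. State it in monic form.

9+2p+p^2

Apply the Euclidean algorithm:
  p^4−p^3−p^2−35p−36 = (p^4+6p^3+64p^2+130p+423) + (−7p^3−65p^2−165p−459)
  p^4+6p^3+64p^2+130p+423 = (−(1/7)p+23/49)(−7p^3−65p^2−165p−459) + ((3476/49)p^2+(6952/49)p+31284/49)
  −7p^3−65p^2−165p−459 = (−(343/3476)p−2499/3476)((3476/49)p^2+(6952/49)p+31284/49) + (0)
Last nonzero remainder: (3476/49)p^2+(6952/49)p+31284/49. Dividing through by 3476/49 gives the monic gcd p^2+2p+9.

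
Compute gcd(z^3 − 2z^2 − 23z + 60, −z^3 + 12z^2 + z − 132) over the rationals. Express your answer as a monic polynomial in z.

z − 4

By polynomial division,
  z^3 − 2z^2 − 23z + 60 = (−1)(−z^3 + 12z^2 + z − 132) + (10z^2 − 22z − 72)
  −z^3 + 12z^2 + z − 132 = (−(1/10)z + 49/50)(10z^2 − 22z − 72) + ((384/25)z − 1536/25)
  10z^2 − 22z − 72 = ((125/192)z + 75/64)((384/25)z − 1536/25) + (0)
Last nonzero remainder: (384/25)z − 1536/25. Dividing through by 384/25 gives the monic gcd z − 4.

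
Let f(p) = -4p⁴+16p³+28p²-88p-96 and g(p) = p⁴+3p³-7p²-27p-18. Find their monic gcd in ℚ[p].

p³-7p-6

Euclidean algorithm in ℚ[p]:
  -4p⁴+16p³+28p²-88p-96 = (-4)(p⁴+3p³-7p²-27p-18) + (28p³-196p-168)
  p⁴+3p³-7p²-27p-18 = ((1/28)p+3/28)(28p³-196p-168) + (0)
Last nonzero remainder: 28p³-196p-168. Dividing through by 28 gives the monic gcd p³-7p-6.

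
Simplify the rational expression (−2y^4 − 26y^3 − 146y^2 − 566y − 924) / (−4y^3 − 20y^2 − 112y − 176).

By polynomial division,
  −2y^4 − 26y^3 − 146y^2 − 566y − 924 = ((1/2)y + 4)(−4y^3 − 20y^2 − 112y − 176) + (−10y^2 − 30y − 220)
  −4y^3 − 20y^2 − 112y − 176 = ((2/5)y + 4/5)(−10y^2 − 30y − 220) + (0)
Last nonzero remainder: −10y^2 − 30y − 220. Dividing through by −10 gives the monic gcd y^2 + 3y + 22.
Cancel y^2 + 3y + 22 from numerator and denominator to get the reduced form.

(y^2 + 10y + 21)/(2y + 4)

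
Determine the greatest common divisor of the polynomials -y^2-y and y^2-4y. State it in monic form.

y

Euclidean algorithm in ℚ[y]:
  -y^2-y = (-1)(y^2-4y) + (-5y)
  y^2-4y = (-(1/5)y+4/5)(-5y) + (0)
Last nonzero remainder: -5y. Dividing through by -5 gives the monic gcd y.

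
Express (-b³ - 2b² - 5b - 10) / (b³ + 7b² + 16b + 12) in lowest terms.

By polynomial division,
  -b³ - 2b² - 5b - 10 = (-1)(b³ + 7b² + 16b + 12) + (5b² + 11b + 2)
  b³ + 7b² + 16b + 12 = ((1/5)b + 24/25)(5b² + 11b + 2) + ((126/25)b + 252/25)
  5b² + 11b + 2 = ((125/126)b + 25/126)((126/25)b + 252/25) + (0)
Last nonzero remainder: (126/25)b + 252/25. Dividing through by 126/25 gives the monic gcd b + 2.
Cancel b + 2 from numerator and denominator to get the reduced form.

(-b² - 5)/(b² + 5b + 6)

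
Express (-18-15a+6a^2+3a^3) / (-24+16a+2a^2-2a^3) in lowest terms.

Repeated division with remainder:
  3a^3+6a^2-15a-18 = (-3/2)(-2a^3+2a^2+16a-24) + (9a^2+9a-54)
  -2a^3+2a^2+16a-24 = (-(2/9)a+4/9)(9a^2+9a-54) + (0)
Last nonzero remainder: 9a^2+9a-54. Dividing through by 9 gives the monic gcd a^2+a-6.
Cancel a^2+a-6 from numerator and denominator to get the reduced form.

(-3-3a)/(-4+2a)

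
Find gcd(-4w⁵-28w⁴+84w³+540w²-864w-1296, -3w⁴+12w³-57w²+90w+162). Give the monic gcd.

w²-2w-3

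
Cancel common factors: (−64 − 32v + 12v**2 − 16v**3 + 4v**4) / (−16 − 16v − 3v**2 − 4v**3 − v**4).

(16 − 4v)/(4 + v)

Apply the Euclidean algorithm:
  4v**4 − 16v**3 + 12v**2 − 32v − 64 = (−4)(−v**4 − 4v**3 − 3v**2 − 16v − 16) + (−32v**3 − 96v − 128)
  −v**4 − 4v**3 − 3v**2 − 16v − 16 = ((1/32)v + 1/8)(−32v**3 − 96v − 128) + (0)
Last nonzero remainder: −32v**3 − 96v − 128. Dividing through by −32 gives the monic gcd v**3 + 3v + 4.
Cancel v**3 + 3v + 4 from numerator and denominator to get the reduced form.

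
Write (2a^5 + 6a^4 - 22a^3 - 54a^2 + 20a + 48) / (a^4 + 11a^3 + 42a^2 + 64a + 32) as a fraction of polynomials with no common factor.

Repeated division with remainder:
  2a^5 + 6a^4 - 22a^3 - 54a^2 + 20a + 48 = (2a - 16)(a^4 + 11a^3 + 42a^2 + 64a + 32) + (70a^3 + 490a^2 + 980a + 560)
  a^4 + 11a^3 + 42a^2 + 64a + 32 = ((1/70)a + 2/35)(70a^3 + 490a^2 + 980a + 560) + (0)
Last nonzero remainder: 70a^3 + 490a^2 + 980a + 560. Dividing through by 70 gives the monic gcd a^3 + 7a^2 + 14a + 8.
Cancel a^3 + 7a^2 + 14a + 8 from numerator and denominator to get the reduced form.

(2a^2 - 8a + 6)/(a + 4)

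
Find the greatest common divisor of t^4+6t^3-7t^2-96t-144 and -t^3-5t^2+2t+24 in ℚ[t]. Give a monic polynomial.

t^2+7t+12

Repeated division with remainder:
  t^4+6t^3-7t^2-96t-144 = (-t-1)(-t^3-5t^2+2t+24) + (-10t^2-70t-120)
  -t^3-5t^2+2t+24 = ((1/10)t-1/5)(-10t^2-70t-120) + (0)
Last nonzero remainder: -10t^2-70t-120. Dividing through by -10 gives the monic gcd t^2+7t+12.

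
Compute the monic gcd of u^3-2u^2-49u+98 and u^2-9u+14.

u^2-9u+14

Repeated division with remainder:
  u^3-2u^2-49u+98 = (u+7)(u^2-9u+14) + (0)
The last nonzero remainder u^2-9u+14 is already monic.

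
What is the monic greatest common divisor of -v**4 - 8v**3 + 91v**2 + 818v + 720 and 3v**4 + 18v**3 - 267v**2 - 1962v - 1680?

Euclidean algorithm in ℚ[v]:
  -v**4 - 8v**3 + 91v**2 + 818v + 720 = (-1/3)(3v**4 + 18v**3 - 267v**2 - 1962v - 1680) + (-2v**3 + 2v**2 + 164v + 160)
  3v**4 + 18v**3 - 267v**2 - 1962v - 1680 = (-(3/2)v - 21/2)(-2v**3 + 2v**2 + 164v + 160) + (0)
Last nonzero remainder: -2v**3 + 2v**2 + 164v + 160. Dividing through by -2 gives the monic gcd v**3 - v**2 - 82v - 80.

v**3 - v**2 - 82v - 80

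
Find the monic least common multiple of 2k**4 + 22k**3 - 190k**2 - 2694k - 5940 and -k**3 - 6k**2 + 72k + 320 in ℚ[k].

k**6 + 7k**5 - 171k**4 - 1319k**3 + 5458k**2 + 54984k + 95040

Apply the Euclidean algorithm:
  2k**4 + 22k**3 - 190k**2 - 2694k - 5940 = (-2k - 10)(-k**3 - 6k**2 + 72k + 320) + (-106k**2 - 1334k - 2740)
  -k**3 - 6k**2 + 72k + 320 = ((1/106)k - 349/5618)(-106k**2 - 1334k - 2740) + ((42075/2809)k + 420750/2809)
  -106k**2 - 1334k - 2740 = (-(297754/42075)k - 769666/42075)((42075/2809)k + 420750/2809) + (0)
Last nonzero remainder: (42075/2809)k + 420750/2809. Dividing through by 42075/2809 gives the monic gcd k + 10.
Then lcm(f, g) = f·g / gcd(f, g); expanding and making the result monic gives the answer.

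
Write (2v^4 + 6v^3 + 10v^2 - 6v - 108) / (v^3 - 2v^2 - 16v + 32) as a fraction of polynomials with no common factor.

Euclidean algorithm in ℚ[v]:
  2v^4 + 6v^3 + 10v^2 - 6v - 108 = (2v + 10)(v^3 - 2v^2 - 16v + 32) + (62v^2 + 90v - 428)
  v^3 - 2v^2 - 16v + 32 = ((1/62)v - 107/1922)(62v^2 + 90v - 428) + (-(3927/961)v + 7854/961)
  62v^2 + 90v - 428 = (-(59582/3927)v - 205654/3927)(-(3927/961)v + 7854/961) + (0)
Last nonzero remainder: -(3927/961)v + 7854/961. Dividing through by -3927/961 gives the monic gcd v - 2.
Cancel v - 2 from numerator and denominator to get the reduced form.

(2v^3 + 10v^2 + 30v + 54)/(v^2 - 16)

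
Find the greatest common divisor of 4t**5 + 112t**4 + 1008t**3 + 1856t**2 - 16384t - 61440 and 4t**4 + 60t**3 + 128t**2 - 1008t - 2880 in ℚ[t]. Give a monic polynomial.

t**3 + 12t**2 - 4t - 240

Euclidean algorithm in ℚ[t]:
  4t**5 + 112t**4 + 1008t**3 + 1856t**2 - 16384t - 61440 = (t + 13)(4t**4 + 60t**3 + 128t**2 - 1008t - 2880) + (100t**3 + 1200t**2 - 400t - 24000)
  4t**4 + 60t**3 + 128t**2 - 1008t - 2880 = ((1/25)t + 3/25)(100t**3 + 1200t**2 - 400t - 24000) + (0)
Last nonzero remainder: 100t**3 + 1200t**2 - 400t - 24000. Dividing through by 100 gives the monic gcd t**3 + 12t**2 - 4t - 240.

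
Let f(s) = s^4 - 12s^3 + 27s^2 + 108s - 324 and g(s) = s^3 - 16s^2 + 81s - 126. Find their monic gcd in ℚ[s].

s^2 - 9s + 18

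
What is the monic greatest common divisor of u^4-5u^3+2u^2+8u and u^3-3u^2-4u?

u^3-3u^2-4u

Apply the Euclidean algorithm:
  u^4-5u^3+2u^2+8u = (u-2)(u^3-3u^2-4u) + (0)
The last nonzero remainder u^3-3u^2-4u is already monic.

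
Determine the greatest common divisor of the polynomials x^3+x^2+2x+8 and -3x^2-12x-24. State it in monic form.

1

Euclidean algorithm in ℚ[x]:
  x^3+x^2+2x+8 = (-(1/3)x+1)(-3x^2-12x-24) + (6x+32)
  -3x^2-12x-24 = (-(1/2)x+2/3)(6x+32) + (-136/3)
  6x+32 = (-(9/68)x-12/17)(-136/3) + (0)
The last nonzero remainder is the constant -136/3, so the polynomials are coprime and gcd = 1.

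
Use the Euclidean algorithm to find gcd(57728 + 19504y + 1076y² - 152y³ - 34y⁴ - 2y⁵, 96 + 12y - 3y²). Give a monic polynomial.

-32 - 4y + y²

Euclidean algorithm in ℚ[y]:
  -2y⁵ - 34y⁴ - 152y³ + 1076y² + 19504y + 57728 = ((2/3)y³ + 14y² + 128y + 1804/3)(-3y² + 12y + 96) + (0)
Last nonzero remainder: -3y² + 12y + 96. Dividing through by -3 gives the monic gcd y² - 4y - 32.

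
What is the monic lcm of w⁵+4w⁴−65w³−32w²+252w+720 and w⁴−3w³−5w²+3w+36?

Euclidean algorithm in ℚ[w]:
  w⁵+4w⁴−65w³−32w²+252w+720 = (w+7)(w⁴−3w³−5w²+3w+36) + (−39w³+195w+468)
  w⁴−3w³−5w²+3w+36 = (−(1/39)w+1/13)(−39w³+195w+468) + (0)
Last nonzero remainder: −39w³+195w+468. Dividing through by −39 gives the monic gcd w³−5w−12.
Then lcm(f, g) = f·g / gcd(f, g); expanding and making the result monic gives the answer.

w⁶+w⁵−77w⁴+163w³+348w²−36w−2160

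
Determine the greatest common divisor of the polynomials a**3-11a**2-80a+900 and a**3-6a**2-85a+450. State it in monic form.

Repeated division with remainder:
  a**3-11a**2-80a+900 = (a**3-6a**2-85a+450) + (-5a**2+5a+450)
  a**3-6a**2-85a+450 = (-(1/5)a+1)(-5a**2+5a+450) + (0)
Last nonzero remainder: -5a**2+5a+450. Dividing through by -5 gives the monic gcd a**2-a-90.

a**2-a-90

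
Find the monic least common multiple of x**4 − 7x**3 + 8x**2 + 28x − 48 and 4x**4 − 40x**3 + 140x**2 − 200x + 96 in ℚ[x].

By polynomial division,
  x**4 − 7x**3 + 8x**2 + 28x − 48 = (1/4)(4x**4 − 40x**3 + 140x**2 − 200x + 96) + (3x**3 − 27x**2 + 78x − 72)
  4x**4 − 40x**3 + 140x**2 − 200x + 96 = ((4/3)x − 4/3)(3x**3 − 27x**2 + 78x − 72) + (0)
Last nonzero remainder: 3x**3 − 27x**2 + 78x − 72. Dividing through by 3 gives the monic gcd x**3 − 9x**2 + 26x − 24.
Then lcm(f, g) = f·g / gcd(f, g); expanding and making the result monic gives the answer.

x**5 − 8x**4 + 15x**3 + 20x**2 − 76x + 48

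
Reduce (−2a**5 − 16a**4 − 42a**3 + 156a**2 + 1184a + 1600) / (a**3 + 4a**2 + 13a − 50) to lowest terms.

Apply the Euclidean algorithm:
  −2a**5 − 16a**4 − 42a**3 + 156a**2 + 1184a + 1600 = (−2a**2 − 8a + 16)(a**3 + 4a**2 + 13a − 50) + (96a**2 + 576a + 2400)
  a**3 + 4a**2 + 13a − 50 = ((1/96)a − 1/48)(96a**2 + 576a + 2400) + (0)
Last nonzero remainder: 96a**2 + 576a + 2400. Dividing through by 96 gives the monic gcd a**2 + 6a + 25.
Cancel a**2 + 6a + 25 from numerator and denominator to get the reduced form.

(−2a**3 − 4a**2 + 32a + 64)/(a − 2)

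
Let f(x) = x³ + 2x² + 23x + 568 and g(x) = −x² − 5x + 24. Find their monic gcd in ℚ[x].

Apply the Euclidean algorithm:
  x³ + 2x² + 23x + 568 = (−x + 3)(−x² − 5x + 24) + (62x + 496)
  −x² − 5x + 24 = (−(1/62)x + 3/62)(62x + 496) + (0)
Last nonzero remainder: 62x + 496. Dividing through by 62 gives the monic gcd x + 8.

x + 8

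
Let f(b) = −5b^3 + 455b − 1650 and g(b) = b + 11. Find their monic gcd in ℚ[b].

b + 11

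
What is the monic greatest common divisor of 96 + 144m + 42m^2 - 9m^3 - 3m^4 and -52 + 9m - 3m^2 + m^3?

Euclidean algorithm in ℚ[m]:
  -3m^4 - 9m^3 + 42m^2 + 144m + 96 = (-3m - 18)(m^3 - 3m^2 + 9m - 52) + (15m^2 + 150m - 840)
  m^3 - 3m^2 + 9m - 52 = ((1/15)m - 13/15)(15m^2 + 150m - 840) + (195m - 780)
  15m^2 + 150m - 840 = ((1/13)m + 14/13)(195m - 780) + (0)
Last nonzero remainder: 195m - 780. Dividing through by 195 gives the monic gcd m - 4.

-4 + m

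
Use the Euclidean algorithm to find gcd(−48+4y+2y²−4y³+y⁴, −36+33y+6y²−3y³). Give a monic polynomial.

By polynomial division,
  y⁴−4y³+2y²+4y−48 = (−(1/3)y+2/3)(−3y³+6y²+33y−36) + (9y²−30y−24)
  −3y³+6y²+33y−36 = (−(1/3)y−4/9)(9y²−30y−24) + ((35/3)y−140/3)
  9y²−30y−24 = ((27/35)y+18/35)((35/3)y−140/3) + (0)
Last nonzero remainder: (35/3)y−140/3. Dividing through by 35/3 gives the monic gcd y−4.

−4+y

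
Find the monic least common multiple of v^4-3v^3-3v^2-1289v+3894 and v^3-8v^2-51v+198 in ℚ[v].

v^5+3v^4-21v^3-1307v^2-3840v+23364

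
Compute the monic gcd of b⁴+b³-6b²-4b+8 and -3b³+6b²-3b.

Apply the Euclidean algorithm:
  b⁴+b³-6b²-4b+8 = (-(1/3)b-1)(-3b³+6b²-3b) + (-b²-7b+8)
  -3b³+6b²-3b = (3b-27)(-b²-7b+8) + (-216b+216)
  -b²-7b+8 = ((1/216)b+1/27)(-216b+216) + (0)
Last nonzero remainder: -216b+216. Dividing through by -216 gives the monic gcd b-1.

b-1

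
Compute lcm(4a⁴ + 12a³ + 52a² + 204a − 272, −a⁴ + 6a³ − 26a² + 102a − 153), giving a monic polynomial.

a⁶ − 3a⁵ + 4a⁴ − 257a² + 867a − 612

Repeated division with remainder:
  4a⁴ + 12a³ + 52a² + 204a − 272 = (−4)(−a⁴ + 6a³ − 26a² + 102a − 153) + (36a³ − 52a² + 612a − 884)
  −a⁴ + 6a³ − 26a² + 102a − 153 = (−(1/36)a + 41/324)(36a³ − 52a² + 612a − 884) + (−(196/81)a² − 3332/81)
  36a³ − 52a² + 612a − 884 = (−(729/49)a + 1053/49)(−(196/81)a² − 3332/81) + (0)
Last nonzero remainder: −(196/81)a² − 3332/81. Dividing through by −196/81 gives the monic gcd a² + 17.
Then lcm(f, g) = f·g / gcd(f, g); expanding and making the result monic gives the answer.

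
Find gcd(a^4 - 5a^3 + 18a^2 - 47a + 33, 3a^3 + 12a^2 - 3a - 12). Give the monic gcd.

Euclidean algorithm in ℚ[a]:
  a^4 - 5a^3 + 18a^2 - 47a + 33 = ((1/3)a - 3)(3a^3 + 12a^2 - 3a - 12) + (55a^2 - 52a - 3)
  3a^3 + 12a^2 - 3a - 12 = ((3/55)a + 816/3025)(55a^2 - 52a - 3) + ((33852/3025)a - 33852/3025)
  55a^2 - 52a - 3 = ((166375/33852)a + 3025/11284)((33852/3025)a - 33852/3025) + (0)
Last nonzero remainder: (33852/3025)a - 33852/3025. Dividing through by 33852/3025 gives the monic gcd a - 1.

a - 1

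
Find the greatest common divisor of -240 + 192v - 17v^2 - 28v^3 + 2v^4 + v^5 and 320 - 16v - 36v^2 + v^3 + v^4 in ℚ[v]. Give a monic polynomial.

-80 - 16v + 5v^2 + v^3

Repeated division with remainder:
  v^5 + 2v^4 - 28v^3 - 17v^2 + 192v - 240 = (v + 1)(v^4 + v^3 - 36v^2 - 16v + 320) + (7v^3 + 35v^2 - 112v - 560)
  v^4 + v^3 - 36v^2 - 16v + 320 = ((1/7)v - 4/7)(7v^3 + 35v^2 - 112v - 560) + (0)
Last nonzero remainder: 7v^3 + 35v^2 - 112v - 560. Dividing through by 7 gives the monic gcd v^3 + 5v^2 - 16v - 80.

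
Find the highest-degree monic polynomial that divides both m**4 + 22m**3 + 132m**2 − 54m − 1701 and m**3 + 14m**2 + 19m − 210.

m**2 + 4m − 21

By polynomial division,
  m**4 + 22m**3 + 132m**2 − 54m − 1701 = (m + 8)(m**3 + 14m**2 + 19m − 210) + (m**2 + 4m − 21)
  m**3 + 14m**2 + 19m − 210 = (m + 10)(m**2 + 4m − 21) + (0)
The last nonzero remainder m**2 + 4m − 21 is already monic.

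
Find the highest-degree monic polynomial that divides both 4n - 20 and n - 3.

1

Repeated division with remainder:
  4n - 20 = (4)(n - 3) + (-8)
  n - 3 = (-(1/8)n + 3/8)(-8) + (0)
The last nonzero remainder is the constant -8, so the polynomials are coprime and gcd = 1.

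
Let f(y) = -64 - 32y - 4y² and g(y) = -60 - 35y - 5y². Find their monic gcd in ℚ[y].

4 + y

By polynomial division,
  -4y² - 32y - 64 = (4/5)(-5y² - 35y - 60) + (-4y - 16)
  -5y² - 35y - 60 = ((5/4)y + 15/4)(-4y - 16) + (0)
Last nonzero remainder: -4y - 16. Dividing through by -4 gives the monic gcd y + 4.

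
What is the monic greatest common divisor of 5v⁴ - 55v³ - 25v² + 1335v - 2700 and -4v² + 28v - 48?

Repeated division with remainder:
  5v⁴ - 55v³ - 25v² + 1335v - 2700 = (-(5/4)v² + 5v + 225/4)(-4v² + 28v - 48) + (0)
Last nonzero remainder: -4v² + 28v - 48. Dividing through by -4 gives the monic gcd v² - 7v + 12.

v² - 7v + 12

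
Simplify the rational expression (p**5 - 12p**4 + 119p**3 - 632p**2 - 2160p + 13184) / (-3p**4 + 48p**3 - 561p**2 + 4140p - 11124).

Apply the Euclidean algorithm:
  p**5 - 12p**4 + 119p**3 - 632p**2 - 2160p + 13184 = (-(1/3)p - 4/3)(-3p**4 + 48p**3 - 561p**2 + 4140p - 11124) + (-4p**3 - 348p - 1648)
  -3p**4 + 48p**3 - 561p**2 + 4140p - 11124 = ((3/4)p - 12)(-4p**3 - 348p - 1648) + (-300p**2 + 1200p - 30900)
  -4p**3 - 348p - 1648 = ((1/75)p + 4/75)(-300p**2 + 1200p - 30900) + (0)
Last nonzero remainder: -300p**2 + 1200p - 30900. Dividing through by -300 gives the monic gcd p**2 - 4p + 103.
Cancel p**2 - 4p + 103 from numerator and denominator to get the reduced form.

(-p**3 + 8p**2 + 16p - 128)/(3p**2 - 36p + 108)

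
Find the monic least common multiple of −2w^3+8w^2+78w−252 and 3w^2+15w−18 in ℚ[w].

Apply the Euclidean algorithm:
  −2w^3+8w^2+78w−252 = (−(2/3)w+6)(3w^2+15w−18) + (−24w−144)
  3w^2+15w−18 = (−(1/8)w+1/8)(−24w−144) + (0)
Last nonzero remainder: −24w−144. Dividing through by −24 gives the monic gcd w+6.
Then lcm(f, g) = f·g / gcd(f, g); expanding and making the result monic gives the answer.

w^4−5w^3−35w^2+165w−126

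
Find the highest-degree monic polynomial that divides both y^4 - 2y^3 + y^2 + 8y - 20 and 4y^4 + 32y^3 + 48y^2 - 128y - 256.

y^2 - 4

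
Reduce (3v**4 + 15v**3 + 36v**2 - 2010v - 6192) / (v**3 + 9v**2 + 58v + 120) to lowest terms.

(3v**3 + 6v**2 + 18v - 2064)/(v**2 + 6v + 40)

Apply the Euclidean algorithm:
  3v**4 + 15v**3 + 36v**2 - 2010v - 6192 = (3v - 12)(v**3 + 9v**2 + 58v + 120) + (-30v**2 - 1674v - 4752)
  v**3 + 9v**2 + 58v + 120 = (-(1/30)v + 39/25)(-30v**2 - 1674v - 4752) + ((62776/25)v + 188328/25)
  -30v**2 - 1674v - 4752 = (-(375/31388)v - 4950/7847)((62776/25)v + 188328/25) + (0)
Last nonzero remainder: (62776/25)v + 188328/25. Dividing through by 62776/25 gives the monic gcd v + 3.
Cancel v + 3 from numerator and denominator to get the reduced form.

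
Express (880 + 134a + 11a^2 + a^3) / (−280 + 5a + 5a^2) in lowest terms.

(110 + 3a + a^2)/(−35 + 5a)

Repeated division with remainder:
  a^3 + 11a^2 + 134a + 880 = ((1/5)a + 2)(5a^2 + 5a − 280) + (180a + 1440)
  5a^2 + 5a − 280 = ((1/36)a − 7/36)(180a + 1440) + (0)
Last nonzero remainder: 180a + 1440. Dividing through by 180 gives the monic gcd a + 8.
Cancel a + 8 from numerator and denominator to get the reduced form.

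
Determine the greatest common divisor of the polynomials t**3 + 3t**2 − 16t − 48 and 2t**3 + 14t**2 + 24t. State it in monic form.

t**2 + 7t + 12

Repeated division with remainder:
  t**3 + 3t**2 − 16t − 48 = (1/2)(2t**3 + 14t**2 + 24t) + (−4t**2 − 28t − 48)
  2t**3 + 14t**2 + 24t = (−(1/2)t)(−4t**2 − 28t − 48) + (0)
Last nonzero remainder: −4t**2 − 28t − 48. Dividing through by −4 gives the monic gcd t**2 + 7t + 12.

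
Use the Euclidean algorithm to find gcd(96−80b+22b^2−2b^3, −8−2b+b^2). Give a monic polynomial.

Repeated division with remainder:
  −2b^3+22b^2−80b+96 = (−2b+18)(b^2−2b−8) + (−60b+240)
  b^2−2b−8 = (−(1/60)b−1/30)(−60b+240) + (0)
Last nonzero remainder: −60b+240. Dividing through by −60 gives the monic gcd b−4.

−4+b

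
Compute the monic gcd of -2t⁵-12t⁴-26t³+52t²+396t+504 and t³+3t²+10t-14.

Euclidean algorithm in ℚ[t]:
  -2t⁵-12t⁴-26t³+52t²+396t+504 = (-2t²-6t+12)(t³+3t²+10t-14) + (48t²+192t+672)
  t³+3t²+10t-14 = ((1/48)t-1/48)(48t²+192t+672) + (0)
Last nonzero remainder: 48t²+192t+672. Dividing through by 48 gives the monic gcd t²+4t+14.

t²+4t+14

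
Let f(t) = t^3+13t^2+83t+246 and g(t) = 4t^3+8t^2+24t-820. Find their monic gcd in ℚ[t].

t^2+7t+41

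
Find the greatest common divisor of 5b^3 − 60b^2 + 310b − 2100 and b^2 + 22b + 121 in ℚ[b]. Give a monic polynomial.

1

Euclidean algorithm in ℚ[b]:
  5b^3 − 60b^2 + 310b − 2100 = (5b − 170)(b^2 + 22b + 121) + (3445b + 18470)
  b^2 + 22b + 121 = ((1/3445)b + 11464/2373605)(3445b + 18470) + (15093225/474721)
  3445b + 18470 = ((327082769/3018645)b + 1753619374/3018645)(15093225/474721) + (0)
The last nonzero remainder is the constant 15093225/474721, so the polynomials are coprime and gcd = 1.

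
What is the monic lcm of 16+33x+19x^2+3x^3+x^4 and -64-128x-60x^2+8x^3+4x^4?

-256-528x-288x^2-15x^3+3x^4+3x^5+x^6

Apply the Euclidean algorithm:
  x^4+3x^3+19x^2+33x+16 = (1/4)(4x^4+8x^3-60x^2-128x-64) + (x^3+34x^2+65x+32)
  4x^4+8x^3-60x^2-128x-64 = (4x-128)(x^3+34x^2+65x+32) + (4032x^2+8064x+4032)
  x^3+34x^2+65x+32 = ((1/4032)x+1/126)(4032x^2+8064x+4032) + (0)
Last nonzero remainder: 4032x^2+8064x+4032. Dividing through by 4032 gives the monic gcd x^2+2x+1.
Then lcm(f, g) = f·g / gcd(f, g); expanding and making the result monic gives the answer.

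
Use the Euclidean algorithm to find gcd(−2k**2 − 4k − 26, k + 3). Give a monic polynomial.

Apply the Euclidean algorithm:
  −2k**2 − 4k − 26 = (−2k + 2)(k + 3) + (−32)
  k + 3 = (−(1/32)k − 3/32)(−32) + (0)
The last nonzero remainder is the constant −32, so the polynomials are coprime and gcd = 1.

1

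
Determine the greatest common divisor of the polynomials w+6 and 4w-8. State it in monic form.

1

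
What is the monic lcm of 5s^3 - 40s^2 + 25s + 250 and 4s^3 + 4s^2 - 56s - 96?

By polynomial division,
  5s^3 - 40s^2 + 25s + 250 = (5/4)(4s^3 + 4s^2 - 56s - 96) + (-45s^2 + 95s + 370)
  4s^3 + 4s^2 - 56s - 96 = (-(4/45)s - 112/405)(-45s^2 + 95s + 370) + ((256/81)s + 512/81)
  -45s^2 + 95s + 370 = (-(3645/256)s + 14985/256)((256/81)s + 512/81) + (0)
Last nonzero remainder: (256/81)s + 512/81. Dividing through by 256/81 gives the monic gcd s + 2.
Then lcm(f, g) = f·g / gcd(f, g); expanding and making the result monic gives the answer.

s^5 - 9s^4 + s^3 + 141s^2 - 110s - 600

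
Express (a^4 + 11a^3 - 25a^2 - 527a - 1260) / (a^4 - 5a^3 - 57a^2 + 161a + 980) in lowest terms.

Repeated division with remainder:
  a^4 + 11a^3 - 25a^2 - 527a - 1260 = (a^4 - 5a^3 - 57a^2 + 161a + 980) + (16a^3 + 32a^2 - 688a - 2240)
  a^4 - 5a^3 - 57a^2 + 161a + 980 = ((1/16)a - 7/16)(16a^3 + 32a^2 - 688a - 2240) + (0)
Last nonzero remainder: 16a^3 + 32a^2 - 688a - 2240. Dividing through by 16 gives the monic gcd a^3 + 2a^2 - 43a - 140.
Cancel a^3 + 2a^2 - 43a - 140 from numerator and denominator to get the reduced form.

(a + 9)/(a - 7)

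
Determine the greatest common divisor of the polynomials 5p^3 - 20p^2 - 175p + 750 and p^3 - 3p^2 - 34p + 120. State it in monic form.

p^2 + p - 30

Apply the Euclidean algorithm:
  5p^3 - 20p^2 - 175p + 750 = (5)(p^3 - 3p^2 - 34p + 120) + (-5p^2 - 5p + 150)
  p^3 - 3p^2 - 34p + 120 = (-(1/5)p + 4/5)(-5p^2 - 5p + 150) + (0)
Last nonzero remainder: -5p^2 - 5p + 150. Dividing through by -5 gives the monic gcd p^2 + p - 30.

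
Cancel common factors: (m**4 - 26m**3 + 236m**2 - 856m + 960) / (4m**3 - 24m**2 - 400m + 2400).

Apply the Euclidean algorithm:
  m**4 - 26m**3 + 236m**2 - 856m + 960 = ((1/4)m - 5)(4m**3 - 24m**2 - 400m + 2400) + (216m**2 - 3456m + 12960)
  4m**3 - 24m**2 - 400m + 2400 = ((1/54)m + 5/27)(216m**2 - 3456m + 12960) + (0)
Last nonzero remainder: 216m**2 - 3456m + 12960. Dividing through by 216 gives the monic gcd m**2 - 16m + 60.
Cancel m**2 - 16m + 60 from numerator and denominator to get the reduced form.

(m**2 - 10m + 16)/(4m + 40)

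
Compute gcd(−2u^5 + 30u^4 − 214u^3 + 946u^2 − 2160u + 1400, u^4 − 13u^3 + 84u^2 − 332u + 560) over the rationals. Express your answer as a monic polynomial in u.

u^3 − 9u^2 + 48u − 140

Euclidean algorithm in ℚ[u]:
  −2u^5 + 30u^4 − 214u^3 + 946u^2 − 2160u + 1400 = (−2u + 4)(u^4 − 13u^3 + 84u^2 − 332u + 560) + (6u^3 − 54u^2 + 288u − 840)
  u^4 − 13u^3 + 84u^2 − 332u + 560 = ((1/6)u − 2/3)(6u^3 − 54u^2 + 288u − 840) + (0)
Last nonzero remainder: 6u^3 − 54u^2 + 288u − 840. Dividing through by 6 gives the monic gcd u^3 − 9u^2 + 48u − 140.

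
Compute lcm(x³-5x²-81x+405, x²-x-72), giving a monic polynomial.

x⁴+3x³-121x²-243x+3240

By polynomial division,
  x³-5x²-81x+405 = (x-4)(x²-x-72) + (-13x+117)
  x²-x-72 = (-(1/13)x-8/13)(-13x+117) + (0)
Last nonzero remainder: -13x+117. Dividing through by -13 gives the monic gcd x-9.
Then lcm(f, g) = f·g / gcd(f, g); expanding and making the result monic gives the answer.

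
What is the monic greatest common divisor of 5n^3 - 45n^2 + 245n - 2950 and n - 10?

By polynomial division,
  5n^3 - 45n^2 + 245n - 2950 = (5n^2 + 5n + 295)(n - 10) + (0)
The last nonzero remainder n - 10 is already monic.

n - 10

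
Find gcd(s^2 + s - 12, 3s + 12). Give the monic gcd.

By polynomial division,
  s^2 + s - 12 = ((1/3)s - 1)(3s + 12) + (0)
Last nonzero remainder: 3s + 12. Dividing through by 3 gives the monic gcd s + 4.

s + 4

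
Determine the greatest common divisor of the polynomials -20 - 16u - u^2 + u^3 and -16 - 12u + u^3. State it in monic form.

4 + 4u + u^2

Apply the Euclidean algorithm:
  u^3 - u^2 - 16u - 20 = (u^3 - 12u - 16) + (-u^2 - 4u - 4)
  u^3 - 12u - 16 = (-u + 4)(-u^2 - 4u - 4) + (0)
Last nonzero remainder: -u^2 - 4u - 4. Dividing through by -1 gives the monic gcd u^2 + 4u + 4.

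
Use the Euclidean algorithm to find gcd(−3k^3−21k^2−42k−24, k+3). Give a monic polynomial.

By polynomial division,
  −3k^3−21k^2−42k−24 = (−3k^2−12k−6)(k+3) + (−6)
  k+3 = (−(1/6)k−1/2)(−6) + (0)
The last nonzero remainder is the constant −6, so the polynomials are coprime and gcd = 1.

1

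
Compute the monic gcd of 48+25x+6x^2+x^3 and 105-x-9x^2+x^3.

3+x

By polynomial division,
  x^3+6x^2+25x+48 = (x^3-9x^2-x+105) + (15x^2+26x-57)
  x^3-9x^2-x+105 = ((1/15)x-161/225)(15x^2+26x-57) + ((4816/225)x+4816/75)
  15x^2+26x-57 = ((3375/4816)x-4275/4816)((4816/225)x+4816/75) + (0)
Last nonzero remainder: (4816/225)x+4816/75. Dividing through by 4816/225 gives the monic gcd x+3.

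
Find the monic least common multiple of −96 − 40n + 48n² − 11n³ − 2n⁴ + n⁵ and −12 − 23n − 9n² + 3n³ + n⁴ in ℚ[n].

−96 − 136n + 8n² + 37n³ − 13n⁴ − n⁵ + n⁶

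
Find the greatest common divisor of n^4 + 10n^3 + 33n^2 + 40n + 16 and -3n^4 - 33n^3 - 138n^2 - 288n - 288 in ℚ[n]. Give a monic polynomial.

Euclidean algorithm in ℚ[n]:
  n^4 + 10n^3 + 33n^2 + 40n + 16 = (-1/3)(-3n^4 - 33n^3 - 138n^2 - 288n - 288) + (-n^3 - 13n^2 - 56n - 80)
  -3n^4 - 33n^3 - 138n^2 - 288n - 288 = (3n - 6)(-n^3 - 13n^2 - 56n - 80) + (-48n^2 - 384n - 768)
  -n^3 - 13n^2 - 56n - 80 = ((1/48)n + 5/48)(-48n^2 - 384n - 768) + (0)
Last nonzero remainder: -48n^2 - 384n - 768. Dividing through by -48 gives the monic gcd n^2 + 8n + 16.

n^2 + 8n + 16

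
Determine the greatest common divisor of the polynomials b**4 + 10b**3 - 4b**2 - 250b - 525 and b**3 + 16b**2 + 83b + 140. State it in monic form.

b**2 + 12b + 35

By polynomial division,
  b**4 + 10b**3 - 4b**2 - 250b - 525 = (b - 6)(b**3 + 16b**2 + 83b + 140) + (9b**2 + 108b + 315)
  b**3 + 16b**2 + 83b + 140 = ((1/9)b + 4/9)(9b**2 + 108b + 315) + (0)
Last nonzero remainder: 9b**2 + 108b + 315. Dividing through by 9 gives the monic gcd b**2 + 12b + 35.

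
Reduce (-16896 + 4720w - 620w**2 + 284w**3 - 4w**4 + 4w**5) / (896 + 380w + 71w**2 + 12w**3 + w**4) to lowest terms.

(-528 + 164w - 8w**2 + 4w**3)/(28 + 11w + w**2)

Apply the Euclidean algorithm:
  4w**5 - 4w**4 + 284w**3 - 620w**2 + 4720w - 16896 = (4w - 52)(w**4 + 12w**3 + 71w**2 + 380w + 896) + (624w**3 + 1552w**2 + 20896w + 29696)
  w**4 + 12w**3 + 71w**2 + 380w + 896 = ((1/624)w + 371/24336)(624w**3 + 1552w**2 + 20896w + 29696) + ((21070/1521)w**2 + (21070/1521)w + 674240/1521)
  624w**3 + 1552w**2 + 20896w + 29696 = ((474552/10535)w + 705744/10535)((21070/1521)w**2 + (21070/1521)w + 674240/1521) + (0)
Last nonzero remainder: (21070/1521)w**2 + (21070/1521)w + 674240/1521. Dividing through by 21070/1521 gives the monic gcd w**2 + w + 32.
Cancel w**2 + w + 32 from numerator and denominator to get the reduced form.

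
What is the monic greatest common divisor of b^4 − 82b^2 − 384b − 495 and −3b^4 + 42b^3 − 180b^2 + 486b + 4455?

b^2 − 8b − 33

Repeated division with remainder:
  b^4 − 82b^2 − 384b − 495 = (−1/3)(−3b^4 + 42b^3 − 180b^2 + 486b + 4455) + (14b^3 − 142b^2 − 222b + 990)
  −3b^4 + 42b^3 − 180b^2 + 486b + 4455 = (−(3/14)b + 81/98)(14b^3 − 142b^2 − 222b + 990) + (−(5400/49)b^2 + (43200/49)b + 178200/49)
  14b^3 − 142b^2 − 222b + 990 = (−(343/2700)b + 49/180)(−(5400/49)b^2 + (43200/49)b + 178200/49) + (0)
Last nonzero remainder: −(5400/49)b^2 + (43200/49)b + 178200/49. Dividing through by −5400/49 gives the monic gcd b^2 − 8b − 33.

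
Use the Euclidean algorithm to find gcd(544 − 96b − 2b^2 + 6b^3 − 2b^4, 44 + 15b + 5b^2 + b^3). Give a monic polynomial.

4 + b

Apply the Euclidean algorithm:
  −2b^4 + 6b^3 − 2b^2 − 96b + 544 = (−2b + 16)(b^3 + 5b^2 + 15b + 44) + (−52b^2 − 248b − 160)
  b^3 + 5b^2 + 15b + 44 = (−(1/52)b − 3/676)(−52b^2 − 248b − 160) + ((1829/169)b + 7316/169)
  −52b^2 − 248b − 160 = (−(8788/1829)b − 6760/1829)((1829/169)b + 7316/169) + (0)
Last nonzero remainder: (1829/169)b + 7316/169. Dividing through by 1829/169 gives the monic gcd b + 4.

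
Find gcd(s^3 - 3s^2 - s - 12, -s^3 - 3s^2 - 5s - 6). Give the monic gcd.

s^2 + s + 3

By polynomial division,
  s^3 - 3s^2 - s - 12 = (-1)(-s^3 - 3s^2 - 5s - 6) + (-6s^2 - 6s - 18)
  -s^3 - 3s^2 - 5s - 6 = ((1/6)s + 1/3)(-6s^2 - 6s - 18) + (0)
Last nonzero remainder: -6s^2 - 6s - 18. Dividing through by -6 gives the monic gcd s^2 + s + 3.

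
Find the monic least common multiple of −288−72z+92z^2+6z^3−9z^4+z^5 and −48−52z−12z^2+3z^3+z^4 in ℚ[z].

Repeated division with remainder:
  z^5−9z^4+6z^3+92z^2−72z−288 = (z−12)(z^4+3z^3−12z^2−52z−48) + (54z^3−648z−864)
  z^4+3z^3−12z^2−52z−48 = ((1/54)z+1/18)(54z^3−648z−864) + (0)
Last nonzero remainder: 54z^3−648z−864. Dividing through by 54 gives the monic gcd z^3−12z−16.
Then lcm(f, g) = f·g / gcd(f, g); expanding and making the result monic gives the answer.

−864−504z+204z^2+110z^3−21z^4−6z^5+z^6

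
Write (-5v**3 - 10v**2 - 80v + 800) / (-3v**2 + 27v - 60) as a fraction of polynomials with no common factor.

Repeated division with remainder:
  -5v**3 - 10v**2 - 80v + 800 = ((5/3)v + 55/3)(-3v**2 + 27v - 60) + (-475v + 1900)
  -3v**2 + 27v - 60 = ((3/475)v - 3/95)(-475v + 1900) + (0)
Last nonzero remainder: -475v + 1900. Dividing through by -475 gives the monic gcd v - 4.
Cancel v - 4 from numerator and denominator to get the reduced form.

(5v**2 + 30v + 200)/(3v - 15)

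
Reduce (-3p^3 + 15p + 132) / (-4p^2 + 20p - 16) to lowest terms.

(3p^2 + 12p + 33)/(4p - 4)

Apply the Euclidean algorithm:
  -3p^3 + 15p + 132 = ((3/4)p + 15/4)(-4p^2 + 20p - 16) + (-48p + 192)
  -4p^2 + 20p - 16 = ((1/12)p - 1/12)(-48p + 192) + (0)
Last nonzero remainder: -48p + 192. Dividing through by -48 gives the monic gcd p - 4.
Cancel p - 4 from numerator and denominator to get the reduced form.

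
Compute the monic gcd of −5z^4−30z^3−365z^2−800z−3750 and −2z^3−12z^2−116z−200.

Repeated division with remainder:
  −5z^4−30z^3−365z^2−800z−3750 = ((5/2)z)(−2z^3−12z^2−116z−200) + (−75z^2−300z−3750)
  −2z^3−12z^2−116z−200 = ((2/75)z+4/75)(−75z^2−300z−3750) + (0)
Last nonzero remainder: −75z^2−300z−3750. Dividing through by −75 gives the monic gcd z^2+4z+50.

z^2+4z+50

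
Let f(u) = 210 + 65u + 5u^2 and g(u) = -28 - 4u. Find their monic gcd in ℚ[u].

7 + u

By polynomial division,
  5u^2 + 65u + 210 = (-(5/4)u - 15/2)(-4u - 28) + (0)
Last nonzero remainder: -4u - 28. Dividing through by -4 gives the monic gcd u + 7.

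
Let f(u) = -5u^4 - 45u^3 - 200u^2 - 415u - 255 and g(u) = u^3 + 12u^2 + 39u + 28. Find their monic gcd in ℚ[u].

u + 1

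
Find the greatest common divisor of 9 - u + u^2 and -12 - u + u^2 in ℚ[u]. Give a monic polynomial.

1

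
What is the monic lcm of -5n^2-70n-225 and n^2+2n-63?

n^3+7n^2-53n-315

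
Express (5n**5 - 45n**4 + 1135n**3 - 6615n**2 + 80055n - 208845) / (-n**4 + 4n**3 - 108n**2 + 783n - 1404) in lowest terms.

Repeated division with remainder:
  5n**5 - 45n**4 + 1135n**3 - 6615n**2 + 80055n - 208845 = (-5n + 25)(-n**4 + 4n**3 - 108n**2 + 783n - 1404) + (495n**3 + 53460n - 173745)
  -n**4 + 4n**3 - 108n**2 + 783n - 1404 = (-(1/495)n + 4/495)(495n**3 + 53460n - 173745) + (0)
Last nonzero remainder: 495n**3 + 53460n - 173745. Dividing through by 495 gives the monic gcd n**3 + 108n - 351.
Cancel n**3 + 108n - 351 from numerator and denominator to get the reduced form.

(-5n**2 + 45n - 595)/(n - 4)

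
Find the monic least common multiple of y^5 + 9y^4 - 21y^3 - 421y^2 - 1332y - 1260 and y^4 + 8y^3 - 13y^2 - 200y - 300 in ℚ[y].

y^6 + 4y^5 - 66y^4 - 316y^3 + 773y^2 + 5400y + 6300

By polynomial division,
  y^5 + 9y^4 - 21y^3 - 421y^2 - 1332y - 1260 = (y + 1)(y^4 + 8y^3 - 13y^2 - 200y - 300) + (-16y^3 - 208y^2 - 832y - 960)
  y^4 + 8y^3 - 13y^2 - 200y - 300 = (-(1/16)y + 5/16)(-16y^3 - 208y^2 - 832y - 960) + (0)
Last nonzero remainder: -16y^3 - 208y^2 - 832y - 960. Dividing through by -16 gives the monic gcd y^3 + 13y^2 + 52y + 60.
Then lcm(f, g) = f·g / gcd(f, g); expanding and making the result monic gives the answer.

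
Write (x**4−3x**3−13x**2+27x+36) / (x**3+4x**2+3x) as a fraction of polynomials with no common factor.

Euclidean algorithm in ℚ[x]:
  x**4−3x**3−13x**2+27x+36 = (x−7)(x**3+4x**2+3x) + (12x**2+48x+36)
  x**3+4x**2+3x = ((1/12)x)(12x**2+48x+36) + (0)
Last nonzero remainder: 12x**2+48x+36. Dividing through by 12 gives the monic gcd x**2+4x+3.
Cancel x**2+4x+3 from numerator and denominator to get the reduced form.

(x**2−7x+12)/(x)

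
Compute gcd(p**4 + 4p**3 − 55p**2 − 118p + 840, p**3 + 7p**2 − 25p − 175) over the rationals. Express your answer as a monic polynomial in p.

Apply the Euclidean algorithm:
  p**4 + 4p**3 − 55p**2 − 118p + 840 = (p − 3)(p**3 + 7p**2 − 25p − 175) + (−9p**2 − 18p + 315)
  p**3 + 7p**2 − 25p − 175 = (−(1/9)p − 5/9)(−9p**2 − 18p + 315) + (0)
Last nonzero remainder: −9p**2 − 18p + 315. Dividing through by −9 gives the monic gcd p**2 + 2p − 35.

p**2 + 2p − 35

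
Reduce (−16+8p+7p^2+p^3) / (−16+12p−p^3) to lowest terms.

By polynomial division,
  p^3+7p^2+8p−16 = (−1)(−p^3+12p−16) + (7p^2+20p−32)
  −p^3+12p−16 = (−(1/7)p+20/49)(7p^2+20p−32) + (−(36/49)p−144/49)
  7p^2+20p−32 = (−(343/36)p+98/9)(−(36/49)p−144/49) + (0)
Last nonzero remainder: −(36/49)p−144/49. Dividing through by −36/49 gives the monic gcd p+4.
Cancel p+4 from numerator and denominator to get the reduced form.

(4−3p−p^2)/(4−4p+p^2)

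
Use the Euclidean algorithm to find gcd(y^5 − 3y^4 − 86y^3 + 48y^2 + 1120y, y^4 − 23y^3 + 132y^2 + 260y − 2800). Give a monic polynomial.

By polynomial division,
  y^5 − 3y^4 − 86y^3 + 48y^2 + 1120y = (y + 20)(y^4 − 23y^3 + 132y^2 + 260y − 2800) + (242y^3 − 2852y^2 − 1280y + 56000)
  y^4 − 23y^3 + 132y^2 + 260y − 2800 = ((1/242)y − 1357/29282)(242y^3 − 2852y^2 − 1280y + 56000) + ((74970/14641)y^2 − (449820/14641)y − 2998800/14641)
  242y^3 − 2852y^2 − 1280y + 56000 = ((1771561/37485)y − 292820/1071)((74970/14641)y^2 − (449820/14641)y − 2998800/14641) + (0)
Last nonzero remainder: (74970/14641)y^2 − (449820/14641)y − 2998800/14641. Dividing through by 74970/14641 gives the monic gcd y^2 − 6y − 40.

y^2 − 6y − 40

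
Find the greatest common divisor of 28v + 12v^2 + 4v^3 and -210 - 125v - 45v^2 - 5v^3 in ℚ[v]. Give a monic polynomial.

Apply the Euclidean algorithm:
  4v^3 + 12v^2 + 28v = (-4/5)(-5v^3 - 45v^2 - 125v - 210) + (-24v^2 - 72v - 168)
  -5v^3 - 45v^2 - 125v - 210 = ((5/24)v + 5/4)(-24v^2 - 72v - 168) + (0)
Last nonzero remainder: -24v^2 - 72v - 168. Dividing through by -24 gives the monic gcd v^2 + 3v + 7.

7 + 3v + v^2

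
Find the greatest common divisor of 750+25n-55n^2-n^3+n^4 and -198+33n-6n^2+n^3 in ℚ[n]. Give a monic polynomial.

Repeated division with remainder:
  n^4-n^3-55n^2+25n+750 = (n+5)(n^3-6n^2+33n-198) + (-58n^2+58n+1740)
  n^3-6n^2+33n-198 = (-(1/58)n+5/58)(-58n^2+58n+1740) + (58n-348)
  -58n^2+58n+1740 = (-n-5)(58n-348) + (0)
Last nonzero remainder: 58n-348. Dividing through by 58 gives the monic gcd n-6.

-6+n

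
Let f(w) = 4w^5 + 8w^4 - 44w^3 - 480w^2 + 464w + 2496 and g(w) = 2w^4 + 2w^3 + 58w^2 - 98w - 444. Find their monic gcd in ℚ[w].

Repeated division with remainder:
  4w^5 + 8w^4 - 44w^3 - 480w^2 + 464w + 2496 = (2w + 2)(2w^4 + 2w^3 + 58w^2 - 98w - 444) + (-164w^3 - 400w^2 + 1548w + 3384)
  2w^4 + 2w^3 + 58w^2 - 98w - 444 = (-(1/82)w + 59/3362)(-164w^3 - 400w^2 + 1548w + 3384) + ((141032/1681)w^2 - (141032/1681)w - 846192/1681)
  -164w^3 - 400w^2 + 1548w + 3384 = (-(68921/35258)w - 237021/35258)((141032/1681)w^2 - (141032/1681)w - 846192/1681) + (0)
Last nonzero remainder: (141032/1681)w^2 - (141032/1681)w - 846192/1681. Dividing through by 141032/1681 gives the monic gcd w^2 - w - 6.

w^2 - w - 6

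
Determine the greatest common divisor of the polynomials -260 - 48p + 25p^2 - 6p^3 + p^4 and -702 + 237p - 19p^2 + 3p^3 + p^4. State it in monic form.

Repeated division with remainder:
  p^4 - 6p^3 + 25p^2 - 48p - 260 = (p^4 + 3p^3 - 19p^2 + 237p - 702) + (-9p^3 + 44p^2 - 285p + 442)
  p^4 + 3p^3 - 19p^2 + 237p - 702 = (-(1/9)p - 71/81)(-9p^3 + 44p^2 - 285p + 442) + (-(980/81)p^2 + (980/27)p - 25480/81)
  -9p^3 + 44p^2 - 285p + 442 = ((729/980)p - 1377/980)(-(980/81)p^2 + (980/27)p - 25480/81) + (0)
Last nonzero remainder: -(980/81)p^2 + (980/27)p - 25480/81. Dividing through by -980/81 gives the monic gcd p^2 - 3p + 26.

26 - 3p + p^2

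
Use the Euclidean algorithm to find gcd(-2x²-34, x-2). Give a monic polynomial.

1

Apply the Euclidean algorithm:
  -2x²-34 = (-2x-4)(x-2) + (-42)
  x-2 = (-(1/42)x+1/21)(-42) + (0)
The last nonzero remainder is the constant -42, so the polynomials are coprime and gcd = 1.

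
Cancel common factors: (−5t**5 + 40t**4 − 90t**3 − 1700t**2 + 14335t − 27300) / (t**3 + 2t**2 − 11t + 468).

Apply the Euclidean algorithm:
  −5t**5 + 40t**4 − 90t**3 − 1700t**2 + 14335t − 27300 = (−5t**2 + 50t − 245)(t**3 + 2t**2 − 11t + 468) + (1680t**2 − 11760t + 87360)
  t**3 + 2t**2 − 11t + 468 = ((1/1680)t + 3/560)(1680t**2 − 11760t + 87360) + (0)
Last nonzero remainder: 1680t**2 − 11760t + 87360. Dividing through by 1680 gives the monic gcd t**2 − 7t + 52.
Cancel t**2 − 7t + 52 from numerator and denominator to get the reduced form.

(−5t**3 + 5t**2 + 205t − 525)/(t + 9)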